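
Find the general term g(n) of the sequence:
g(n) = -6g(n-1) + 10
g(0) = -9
First-order linear non-homogeneous.
Homogeneous solution: g_h(n) = A·(-6)^n.
Try constant particular solution g_p = K: K = -6K + 10 ⇒ K = \frac{10}{7}.
General: g(n) = A·(-6)^n + \frac{10}{7}.
Apply g(0) = -9: A + \frac{10}{7} = -9 ⇒ A = - \frac{73}{7}.
So g(n) = \frac{10}{7} - \frac{73 \left(-6\right)^{n}}{7}.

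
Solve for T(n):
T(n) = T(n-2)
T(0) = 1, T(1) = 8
Characteristic equation: x² - 1 = 0, which factors as (x - (1))(x - (-1)) = 0.
Roots r₁ = 1, r₂ = -1 (distinct).
General solution: T(n) = A·(1)^n + B·(-1)^n.
From T(0) = 1: A + B = 1.
From T(1) = 8: A - B = 8.
Solving: A = \frac{9}{2}, B = - \frac{7}{2}.
So T(n) = \frac{9}{2} - \frac{7 \left(-1\right)^{n}}{2}.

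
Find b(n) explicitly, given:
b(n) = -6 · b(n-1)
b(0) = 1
Pure geometric recurrence with ratio -6.
By induction b(n) = b(0) · (-6)^n = \left(-6\right)^{n}.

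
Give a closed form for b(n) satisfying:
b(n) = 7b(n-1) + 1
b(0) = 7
First-order linear non-homogeneous.
Homogeneous solution: b_h(n) = A·(7)^n.
Try constant particular solution b_p = K: K = 7K + 1 ⇒ K = - \frac{1}{6}.
General: b(n) = A·(7)^n - \frac{1}{6}.
Apply b(0) = 7: A - \frac{1}{6} = 7 ⇒ A = \frac{43}{6}.
So b(n) = \frac{43 \cdot 7^{n}}{6} - \frac{1}{6}.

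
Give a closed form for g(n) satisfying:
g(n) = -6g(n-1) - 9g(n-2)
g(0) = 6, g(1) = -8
Characteristic equation: x² + 6x + 9 = 0, which is (x - (-3))².
Repeated root r = -3.
General solution: g(n) = (A + Bn)·(-3)^n.
From g(0) = 6: A = 6.
From g(1) = -8: (A + B)·(-3) = -8 ⇒ B = - \frac{10}{3}.
So g(n) = \left(6 - \frac{10 n}{3}\right) \cdot (-3)^n.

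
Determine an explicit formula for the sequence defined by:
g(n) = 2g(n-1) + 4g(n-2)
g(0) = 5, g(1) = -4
Characteristic equation: x² - 2x - 4 = 0.
Discriminant Δ = (2)² + 4·(4) = 20.
Roots r₁,₂ = (2 ± √20)/2, so r₁ = 1 + \sqrt{5}, r₂ = 1 - \sqrt{5}.
General solution: g(n) = A·r₁^n + B·r₂^n.
From the initial conditions, A + B = 5 and r₁A + r₂B = -4.
Since r₁ - r₂ = √20: A = (-4 - (5)r₂)/√20 = \frac{5}{2} - \frac{9 \sqrt{5}}{10}, and B = 5 - A = \frac{9 \sqrt{5}}{10} + \frac{5}{2}.
So g(n) = \left(\frac{5}{2} - \frac{9 \sqrt{5}}{10}\right)\left(1 + \sqrt{5}\right)^n + \left(\frac{9 \sqrt{5}}{10} + \frac{5}{2}\right)\left(1 - \sqrt{5}\right)^n.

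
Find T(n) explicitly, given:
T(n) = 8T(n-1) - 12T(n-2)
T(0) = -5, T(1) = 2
Characteristic equation: x² - 8x + 12 = 0, which factors as (x - (6))(x - (2)) = 0.
Roots r₁ = 6, r₂ = 2 (distinct).
General solution: T(n) = A·(6)^n + B·(2)^n.
From T(0) = -5: A + B = -5.
From T(1) = 2: 6A + 2B = 2.
Solving: A = 3, B = -8.
So T(n) = - 8 \cdot 2^{n} + 3 \cdot 6^{n}.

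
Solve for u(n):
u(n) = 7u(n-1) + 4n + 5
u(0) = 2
First-order linear with linear forcing.
Homogeneous solution: u_h(n) = A·(7)^n.
Try particular u_p(n) = pn + q. Substituting:
  pn + q = 7(p(n-1) + q) + 4n + 5.
Matching the n-coefficient: p = 7p + 4 ⇒ p = - \frac{2}{3}.
Matching constants: q = -7p + 7q + 5 ⇒ q = - \frac{29}{18}.
General: u(n) = A·(7)^n - \frac{2 n}{3} - \frac{29}{18}.
Apply u(0) = 2: A - \frac{29}{18} = 2 ⇒ A = \frac{65}{18}.
So u(n) = \frac{65 \cdot 7^{n}}{18} - \frac{2 n}{3} - \frac{29}{18}.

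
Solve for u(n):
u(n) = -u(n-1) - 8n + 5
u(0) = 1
First-order linear with linear forcing.
Homogeneous solution: u_h(n) = A·(-1)^n.
Try particular u_p(n) = pn + q. Substituting:
  pn + q = -(p(n-1) + q) - 8n + 5.
Matching the n-coefficient: p = -p - 8 ⇒ p = -4.
Matching constants: q = p - q + 5 ⇒ q = \frac{1}{2}.
General: u(n) = A·(-1)^n - 4 n + \frac{1}{2}.
Apply u(0) = 1: A + \frac{1}{2} = 1 ⇒ A = \frac{1}{2}.
So u(n) = \frac{\left(-1\right)^{n}}{2} - 4 n + \frac{1}{2}.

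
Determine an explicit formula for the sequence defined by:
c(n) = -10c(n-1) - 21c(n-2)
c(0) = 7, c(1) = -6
Characteristic equation: x² + 10x + 21 = 0, which factors as (x - (-3))(x - (-7)) = 0.
Roots r₁ = -3, r₂ = -7 (distinct).
General solution: c(n) = A·(-3)^n + B·(-7)^n.
From c(0) = 7: A + B = 7.
From c(1) = -6: -3A - 7B = -6.
Solving: A = \frac{43}{4}, B = - \frac{15}{4}.
So c(n) = \frac{43 \left(-3\right)^{n}}{4} - \frac{15 \left(-7\right)^{n}}{4}.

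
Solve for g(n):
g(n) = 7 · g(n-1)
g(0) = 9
Pure geometric recurrence with ratio 7.
By induction g(n) = g(0) · (7)^n = 9 \cdot 7^{n}.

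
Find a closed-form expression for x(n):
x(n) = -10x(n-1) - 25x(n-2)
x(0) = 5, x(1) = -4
Characteristic equation: x² + 10x + 25 = 0, which is (x - (-5))².
Repeated root r = -5.
General solution: x(n) = (A + Bn)·(-5)^n.
From x(0) = 5: A = 5.
From x(1) = -4: (A + B)·(-5) = -4 ⇒ B = - \frac{21}{5}.
So x(n) = \left(5 - \frac{21 n}{5}\right) \cdot (-5)^n.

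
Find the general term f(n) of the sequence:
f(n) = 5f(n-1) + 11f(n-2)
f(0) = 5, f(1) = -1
Characteristic equation: x² - 5x - 11 = 0.
Discriminant Δ = (5)² + 4·(11) = 69.
Roots r₁,₂ = (5 ± √69)/2, so r₁ = \frac{5}{2} + \frac{\sqrt{69}}{2}, r₂ = \frac{5}{2} - \frac{\sqrt{69}}{2}.
General solution: f(n) = A·r₁^n + B·r₂^n.
From the initial conditions, A + B = 5 and r₁A + r₂B = -1.
Since r₁ - r₂ = √69: A = (-1 - (5)r₂)/√69 = \frac{5}{2} - \frac{9 \sqrt{69}}{46}, and B = 5 - A = \frac{9 \sqrt{69}}{46} + \frac{5}{2}.
So f(n) = \left(\frac{5}{2} - \frac{9 \sqrt{69}}{46}\right)\left(\frac{5}{2} + \frac{\sqrt{69}}{2}\right)^n + \left(\frac{9 \sqrt{69}}{46} + \frac{5}{2}\right)\left(\frac{5}{2} - \frac{\sqrt{69}}{2}\right)^n.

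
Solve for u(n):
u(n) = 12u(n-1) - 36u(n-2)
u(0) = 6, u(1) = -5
Characteristic equation: x² - 12x + 36 = 0, which is (x - (6))².
Repeated root r = 6.
General solution: u(n) = (A + Bn)·(6)^n.
From u(0) = 6: A = 6.
From u(1) = -5: (A + B)·(6) = -5 ⇒ B = - \frac{41}{6}.
So u(n) = \left(6 - \frac{41 n}{6}\right) \cdot (6)^n.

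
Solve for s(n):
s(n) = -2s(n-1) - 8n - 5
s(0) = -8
First-order linear with linear forcing.
Homogeneous solution: s_h(n) = A·(-2)^n.
Try particular s_p(n) = pn + q. Substituting:
  pn + q = -2(p(n-1) + q) - 8n - 5.
Matching the n-coefficient: p = -2p - 8 ⇒ p = - \frac{8}{3}.
Matching constants: q = 2p - 2q - 5 ⇒ q = - \frac{31}{9}.
General: s(n) = A·(-2)^n - \frac{8 n}{3} - \frac{31}{9}.
Apply s(0) = -8: A - \frac{31}{9} = -8 ⇒ A = - \frac{41}{9}.
So s(n) = - \frac{41 \left(-2\right)^{n}}{9} - \frac{8 n}{3} - \frac{31}{9}.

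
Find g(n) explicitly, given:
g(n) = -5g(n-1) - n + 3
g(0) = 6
First-order linear with linear forcing.
Homogeneous solution: g_h(n) = A·(-5)^n.
Try particular g_p(n) = pn + q. Substituting:
  pn + q = -5(p(n-1) + q) - n + 3.
Matching the n-coefficient: p = -5p - 1 ⇒ p = - \frac{1}{6}.
Matching constants: q = 5p - 5q + 3 ⇒ q = \frac{13}{36}.
General: g(n) = A·(-5)^n - \frac{n}{6} + \frac{13}{36}.
Apply g(0) = 6: A + \frac{13}{36} = 6 ⇒ A = \frac{203}{36}.
So g(n) = \frac{203 \left(-5\right)^{n}}{36} - \frac{n}{6} + \frac{13}{36}.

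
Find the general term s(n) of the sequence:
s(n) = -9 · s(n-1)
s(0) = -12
Pure geometric recurrence with ratio -9.
By induction s(n) = s(0) · (-9)^n = - 12 \left(-9\right)^{n}.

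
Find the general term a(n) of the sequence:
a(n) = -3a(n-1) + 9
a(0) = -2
First-order linear non-homogeneous.
Homogeneous solution: a_h(n) = A·(-3)^n.
Try constant particular solution a_p = K: K = -3K + 9 ⇒ K = \frac{9}{4}.
General: a(n) = A·(-3)^n + \frac{9}{4}.
Apply a(0) = -2: A + \frac{9}{4} = -2 ⇒ A = - \frac{17}{4}.
So a(n) = \frac{9}{4} - \frac{17 \left(-3\right)^{n}}{4}.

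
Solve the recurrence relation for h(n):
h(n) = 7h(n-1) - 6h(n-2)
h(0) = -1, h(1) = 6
Characteristic equation: x² - 7x + 6 = 0, which factors as (x - (1))(x - (6)) = 0.
Roots r₁ = 1, r₂ = 6 (distinct).
General solution: h(n) = A·(1)^n + B·(6)^n.
From h(0) = -1: A + B = -1.
From h(1) = 6: A + 6B = 6.
Solving: A = - \frac{12}{5}, B = \frac{7}{5}.
So h(n) = \frac{7 \cdot 6^{n}}{5} - \frac{12}{5}.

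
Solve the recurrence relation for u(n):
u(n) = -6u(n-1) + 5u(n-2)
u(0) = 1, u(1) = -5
Characteristic equation: x² + 6x - 5 = 0.
Discriminant Δ = (-6)² + 4·(5) = 56.
Roots r₁,₂ = (-6 ± √56)/2, so r₁ = -3 + \sqrt{14}, r₂ = - \sqrt{14} - 3.
General solution: u(n) = A·r₁^n + B·r₂^n.
From the initial conditions, A + B = 1 and r₁A + r₂B = -5.
Since r₁ - r₂ = √56: A = (-5 - (1)r₂)/√56 = \frac{1}{2} - \frac{\sqrt{14}}{14}, and B = 1 - A = \frac{\sqrt{14}}{14} + \frac{1}{2}.
So u(n) = \left(\frac{1}{2} - \frac{\sqrt{14}}{14}\right)\left(-3 + \sqrt{14}\right)^n + \left(\frac{\sqrt{14}}{14} + \frac{1}{2}\right)\left(- \sqrt{14} - 3\right)^n.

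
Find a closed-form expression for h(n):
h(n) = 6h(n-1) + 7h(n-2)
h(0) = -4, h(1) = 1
Characteristic equation: x² - 6x - 7 = 0, which factors as (x - (7))(x - (-1)) = 0.
Roots r₁ = 7, r₂ = -1 (distinct).
General solution: h(n) = A·(7)^n + B·(-1)^n.
From h(0) = -4: A + B = -4.
From h(1) = 1: 7A - B = 1.
Solving: A = - \frac{3}{8}, B = - \frac{29}{8}.
So h(n) = - \frac{29 \left(-1\right)^{n}}{8} - \frac{3 \cdot 7^{n}}{8}.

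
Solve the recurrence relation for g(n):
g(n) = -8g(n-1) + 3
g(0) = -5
First-order linear non-homogeneous.
Homogeneous solution: g_h(n) = A·(-8)^n.
Try constant particular solution g_p = K: K = -8K + 3 ⇒ K = \frac{1}{3}.
General: g(n) = A·(-8)^n + \frac{1}{3}.
Apply g(0) = -5: A + \frac{1}{3} = -5 ⇒ A = - \frac{16}{3}.
So g(n) = \frac{1}{3} - \frac{16 \left(-8\right)^{n}}{3}.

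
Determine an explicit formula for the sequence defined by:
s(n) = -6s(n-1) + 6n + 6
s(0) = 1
First-order linear with linear forcing.
Homogeneous solution: s_h(n) = A·(-6)^n.
Try particular s_p(n) = pn + q. Substituting:
  pn + q = -6(p(n-1) + q) + 6n + 6.
Matching the n-coefficient: p = -6p + 6 ⇒ p = \frac{6}{7}.
Matching constants: q = 6p - 6q + 6 ⇒ q = \frac{78}{49}.
General: s(n) = A·(-6)^n + \frac{6 n}{7} + \frac{78}{49}.
Apply s(0) = 1: A + \frac{78}{49} = 1 ⇒ A = - \frac{29}{49}.
So s(n) = - \frac{29 \left(-6\right)^{n}}{49} + \frac{6 n}{7} + \frac{78}{49}.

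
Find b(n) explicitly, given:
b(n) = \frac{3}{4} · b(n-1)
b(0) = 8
Pure geometric recurrence with ratio \frac{3}{4}.
By induction b(n) = b(0) · (\frac{3}{4})^n = 8 \left(\frac{3}{4}\right)^{n}.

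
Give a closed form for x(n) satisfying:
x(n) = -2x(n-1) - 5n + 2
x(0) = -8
First-order linear with linear forcing.
Homogeneous solution: x_h(n) = A·(-2)^n.
Try particular x_p(n) = pn + q. Substituting:
  pn + q = -2(p(n-1) + q) - 5n + 2.
Matching the n-coefficient: p = -2p - 5 ⇒ p = - \frac{5}{3}.
Matching constants: q = 2p - 2q + 2 ⇒ q = - \frac{4}{9}.
General: x(n) = A·(-2)^n - \frac{5 n}{3} - \frac{4}{9}.
Apply x(0) = -8: A - \frac{4}{9} = -8 ⇒ A = - \frac{68}{9}.
So x(n) = - \frac{68 \left(-2\right)^{n}}{9} - \frac{5 n}{3} - \frac{4}{9}.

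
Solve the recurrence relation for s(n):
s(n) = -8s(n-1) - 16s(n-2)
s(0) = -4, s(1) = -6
Characteristic equation: x² + 8x + 16 = 0, which is (x - (-4))².
Repeated root r = -4.
General solution: s(n) = (A + Bn)·(-4)^n.
From s(0) = -4: A = -4.
From s(1) = -6: (A + B)·(-4) = -6 ⇒ B = \frac{11}{2}.
So s(n) = \left(\frac{11 n}{2} - 4\right) \cdot (-4)^n.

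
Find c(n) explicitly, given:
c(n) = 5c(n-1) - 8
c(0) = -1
First-order linear non-homogeneous.
Homogeneous solution: c_h(n) = A·(5)^n.
Try constant particular solution c_p = K: K = 5K - 8 ⇒ K = 2.
General: c(n) = A·(5)^n + 2.
Apply c(0) = -1: A + 2 = -1 ⇒ A = -3.
So c(n) = 2 - 3 \cdot 5^{n}.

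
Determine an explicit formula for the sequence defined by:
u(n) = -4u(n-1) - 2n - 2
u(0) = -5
First-order linear with linear forcing.
Homogeneous solution: u_h(n) = A·(-4)^n.
Try particular u_p(n) = pn + q. Substituting:
  pn + q = -4(p(n-1) + q) - 2n - 2.
Matching the n-coefficient: p = -4p - 2 ⇒ p = - \frac{2}{5}.
Matching constants: q = 4p - 4q - 2 ⇒ q = - \frac{18}{25}.
General: u(n) = A·(-4)^n - \frac{2 n}{5} - \frac{18}{25}.
Apply u(0) = -5: A - \frac{18}{25} = -5 ⇒ A = - \frac{107}{25}.
So u(n) = - \frac{107 \left(-4\right)^{n}}{25} - \frac{2 n}{5} - \frac{18}{25}.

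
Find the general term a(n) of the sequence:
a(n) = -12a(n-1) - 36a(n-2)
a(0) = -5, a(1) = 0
Characteristic equation: x² + 12x + 36 = 0, which is (x - (-6))².
Repeated root r = -6.
General solution: a(n) = (A + Bn)·(-6)^n.
From a(0) = -5: A = -5.
From a(1) = 0: (A + B)·(-6) = 0 ⇒ B = 5.
So a(n) = \left(5 n - 5\right) \cdot (-6)^n.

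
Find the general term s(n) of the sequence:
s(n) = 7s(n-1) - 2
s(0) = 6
First-order linear non-homogeneous.
Homogeneous solution: s_h(n) = A·(7)^n.
Try constant particular solution s_p = K: K = 7K - 2 ⇒ K = \frac{1}{3}.
General: s(n) = A·(7)^n + \frac{1}{3}.
Apply s(0) = 6: A + \frac{1}{3} = 6 ⇒ A = \frac{17}{3}.
So s(n) = \frac{17 \cdot 7^{n}}{3} + \frac{1}{3}.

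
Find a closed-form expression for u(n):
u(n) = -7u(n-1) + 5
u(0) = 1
First-order linear non-homogeneous.
Homogeneous solution: u_h(n) = A·(-7)^n.
Try constant particular solution u_p = K: K = -7K + 5 ⇒ K = \frac{5}{8}.
General: u(n) = A·(-7)^n + \frac{5}{8}.
Apply u(0) = 1: A + \frac{5}{8} = 1 ⇒ A = \frac{3}{8}.
So u(n) = \frac{3 \left(-7\right)^{n}}{8} + \frac{5}{8}.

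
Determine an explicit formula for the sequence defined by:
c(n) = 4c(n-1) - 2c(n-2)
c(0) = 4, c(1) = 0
Characteristic equation: x² - 4x + 2 = 0.
Discriminant Δ = (4)² + 4·(-2) = 8.
Roots r₁,₂ = (4 ± √8)/2, so r₁ = \sqrt{2} + 2, r₂ = 2 - \sqrt{2}.
General solution: c(n) = A·r₁^n + B·r₂^n.
From the initial conditions, A + B = 4 and r₁A + r₂B = 0.
Since r₁ - r₂ = √8: A = (0 - (4)r₂)/√8 = 2 - 2 \sqrt{2}, and B = 4 - A = 2 + 2 \sqrt{2}.
So c(n) = \left(2 - 2 \sqrt{2}\right)\left(\sqrt{2} + 2\right)^n + \left(2 + 2 \sqrt{2}\right)\left(2 - \sqrt{2}\right)^n.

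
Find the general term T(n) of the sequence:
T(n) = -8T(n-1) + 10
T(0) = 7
First-order linear non-homogeneous.
Homogeneous solution: T_h(n) = A·(-8)^n.
Try constant particular solution T_p = K: K = -8K + 10 ⇒ K = \frac{10}{9}.
General: T(n) = A·(-8)^n + \frac{10}{9}.
Apply T(0) = 7: A + \frac{10}{9} = 7 ⇒ A = \frac{53}{9}.
So T(n) = \frac{53 \left(-8\right)^{n}}{9} + \frac{10}{9}.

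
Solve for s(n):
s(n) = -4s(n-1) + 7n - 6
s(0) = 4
First-order linear with linear forcing.
Homogeneous solution: s_h(n) = A·(-4)^n.
Try particular s_p(n) = pn + q. Substituting:
  pn + q = -4(p(n-1) + q) + 7n - 6.
Matching the n-coefficient: p = -4p + 7 ⇒ p = \frac{7}{5}.
Matching constants: q = 4p - 4q - 6 ⇒ q = - \frac{2}{25}.
General: s(n) = A·(-4)^n + \frac{7 n}{5} - \frac{2}{25}.
Apply s(0) = 4: A - \frac{2}{25} = 4 ⇒ A = \frac{102}{25}.
So s(n) = \frac{102 \left(-4\right)^{n}}{25} + \frac{7 n}{5} - \frac{2}{25}.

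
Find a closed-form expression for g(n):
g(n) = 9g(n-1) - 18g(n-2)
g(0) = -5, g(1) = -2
Characteristic equation: x² - 9x + 18 = 0, which factors as (x - (6))(x - (3)) = 0.
Roots r₁ = 6, r₂ = 3 (distinct).
General solution: g(n) = A·(6)^n + B·(3)^n.
From g(0) = -5: A + B = -5.
From g(1) = -2: 6A + 3B = -2.
Solving: A = \frac{13}{3}, B = - \frac{28}{3}.
So g(n) = - \frac{28 \cdot 3^{n}}{3} + \frac{13 \cdot 6^{n}}{3}.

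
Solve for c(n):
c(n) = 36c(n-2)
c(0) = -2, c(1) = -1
Characteristic equation: x² - 36 = 0, which factors as (x - (-6))(x - (6)) = 0.
Roots r₁ = -6, r₂ = 6 (distinct).
General solution: c(n) = A·(-6)^n + B·(6)^n.
From c(0) = -2: A + B = -2.
From c(1) = -1: -6A + 6B = -1.
Solving: A = - \frac{11}{12}, B = - \frac{13}{12}.
So c(n) = - \frac{11 \left(-6\right)^{n}}{12} - \frac{13 \cdot 6^{n}}{12}.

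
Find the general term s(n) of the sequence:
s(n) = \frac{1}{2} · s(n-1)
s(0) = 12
Pure geometric recurrence with ratio \frac{1}{2}.
By induction s(n) = s(0) · (\frac{1}{2})^n = 12 \cdot 2^{- n}.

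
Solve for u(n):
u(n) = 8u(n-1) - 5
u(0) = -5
First-order linear non-homogeneous.
Homogeneous solution: u_h(n) = A·(8)^n.
Try constant particular solution u_p = K: K = 8K - 5 ⇒ K = \frac{5}{7}.
General: u(n) = A·(8)^n + \frac{5}{7}.
Apply u(0) = -5: A + \frac{5}{7} = -5 ⇒ A = - \frac{40}{7}.
So u(n) = \frac{5}{7} - \frac{40 \cdot 8^{n}}{7}.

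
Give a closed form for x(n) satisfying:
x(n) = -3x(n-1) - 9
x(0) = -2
First-order linear non-homogeneous.
Homogeneous solution: x_h(n) = A·(-3)^n.
Try constant particular solution x_p = K: K = -3K - 9 ⇒ K = - \frac{9}{4}.
General: x(n) = A·(-3)^n - \frac{9}{4}.
Apply x(0) = -2: A - \frac{9}{4} = -2 ⇒ A = \frac{1}{4}.
So x(n) = \frac{\left(-3\right)^{n}}{4} - \frac{9}{4}.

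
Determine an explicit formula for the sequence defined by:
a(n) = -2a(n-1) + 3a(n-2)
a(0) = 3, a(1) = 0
Characteristic equation: x² + 2x - 3 = 0, which factors as (x - (1))(x - (-3)) = 0.
Roots r₁ = 1, r₂ = -3 (distinct).
General solution: a(n) = A·(1)^n + B·(-3)^n.
From a(0) = 3: A + B = 3.
From a(1) = 0: A - 3B = 0.
Solving: A = \frac{9}{4}, B = \frac{3}{4}.
So a(n) = \frac{3 \left(-3\right)^{n}}{4} + \frac{9}{4}.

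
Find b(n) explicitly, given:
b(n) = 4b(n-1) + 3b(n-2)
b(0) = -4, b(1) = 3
Characteristic equation: x² - 4x - 3 = 0.
Discriminant Δ = (4)² + 4·(3) = 28.
Roots r₁,₂ = (4 ± √28)/2, so r₁ = 2 + \sqrt{7}, r₂ = 2 - \sqrt{7}.
General solution: b(n) = A·r₁^n + B·r₂^n.
From the initial conditions, A + B = -4 and r₁A + r₂B = 3.
Since r₁ - r₂ = √28: A = (3 - (-4)r₂)/√28 = -2 + \frac{11 \sqrt{7}}{14}, and B = -4 - A = - \frac{11 \sqrt{7}}{14} - 2.
So b(n) = \left(-2 + \frac{11 \sqrt{7}}{14}\right)\left(2 + \sqrt{7}\right)^n + \left(- \frac{11 \sqrt{7}}{14} - 2\right)\left(2 - \sqrt{7}\right)^n.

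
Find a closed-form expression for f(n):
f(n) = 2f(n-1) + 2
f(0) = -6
First-order linear non-homogeneous.
Homogeneous solution: f_h(n) = A·(2)^n.
Try constant particular solution f_p = K: K = 2K + 2 ⇒ K = -2.
General: f(n) = A·(2)^n - 2.
Apply f(0) = -6: A - 2 = -6 ⇒ A = -4.
So f(n) = - 4 \cdot 2^{n} - 2.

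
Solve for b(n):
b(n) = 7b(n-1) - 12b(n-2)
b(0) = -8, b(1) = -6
Characteristic equation: x² - 7x + 12 = 0, which factors as (x - (3))(x - (4)) = 0.
Roots r₁ = 3, r₂ = 4 (distinct).
General solution: b(n) = A·(3)^n + B·(4)^n.
From b(0) = -8: A + B = -8.
From b(1) = -6: 3A + 4B = -6.
Solving: A = -26, B = 18.
So b(n) = - 26 \cdot 3^{n} + 18 \cdot 4^{n}.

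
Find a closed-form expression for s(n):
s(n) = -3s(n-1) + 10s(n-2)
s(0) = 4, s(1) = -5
Characteristic equation: x² + 3x - 10 = 0, which factors as (x - (2))(x - (-5)) = 0.
Roots r₁ = 2, r₂ = -5 (distinct).
General solution: s(n) = A·(2)^n + B·(-5)^n.
From s(0) = 4: A + B = 4.
From s(1) = -5: 2A - 5B = -5.
Solving: A = \frac{15}{7}, B = \frac{13}{7}.
So s(n) = \frac{13 \left(-5\right)^{n}}{7} + \frac{15 \cdot 2^{n}}{7}.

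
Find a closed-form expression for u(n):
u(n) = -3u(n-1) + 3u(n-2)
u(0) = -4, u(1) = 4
Characteristic equation: x² + 3x - 3 = 0.
Discriminant Δ = (-3)² + 4·(3) = 21.
Roots r₁,₂ = (-3 ± √21)/2, so r₁ = - \frac{3}{2} + \frac{\sqrt{21}}{2}, r₂ = - \frac{\sqrt{21}}{2} - \frac{3}{2}.
General solution: u(n) = A·r₁^n + B·r₂^n.
From the initial conditions, A + B = -4 and r₁A + r₂B = 4.
Since r₁ - r₂ = √21: A = (4 - (-4)r₂)/√21 = -2 - \frac{2 \sqrt{21}}{21}, and B = -4 - A = -2 + \frac{2 \sqrt{21}}{21}.
So u(n) = \left(-2 - \frac{2 \sqrt{21}}{21}\right)\left(- \frac{3}{2} + \frac{\sqrt{21}}{2}\right)^n + \left(-2 + \frac{2 \sqrt{21}}{21}\right)\left(- \frac{\sqrt{21}}{2} - \frac{3}{2}\right)^n.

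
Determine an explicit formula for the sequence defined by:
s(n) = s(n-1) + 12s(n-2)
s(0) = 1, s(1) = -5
Characteristic equation: x² - x - 12 = 0, which factors as (x - (4))(x - (-3)) = 0.
Roots r₁ = 4, r₂ = -3 (distinct).
General solution: s(n) = A·(4)^n + B·(-3)^n.
From s(0) = 1: A + B = 1.
From s(1) = -5: 4A - 3B = -5.
Solving: A = - \frac{2}{7}, B = \frac{9}{7}.
So s(n) = \frac{9 \left(-3\right)^{n}}{7} - \frac{2 \cdot 4^{n}}{7}.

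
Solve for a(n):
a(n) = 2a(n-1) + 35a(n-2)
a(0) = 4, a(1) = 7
Characteristic equation: x² - 2x - 35 = 0, which factors as (x - (7))(x - (-5)) = 0.
Roots r₁ = 7, r₂ = -5 (distinct).
General solution: a(n) = A·(7)^n + B·(-5)^n.
From a(0) = 4: A + B = 4.
From a(1) = 7: 7A - 5B = 7.
Solving: A = \frac{9}{4}, B = \frac{7}{4}.
So a(n) = \frac{7 \left(-5\right)^{n}}{4} + \frac{9 \cdot 7^{n}}{4}.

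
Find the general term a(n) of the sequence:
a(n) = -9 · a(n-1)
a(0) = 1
Pure geometric recurrence with ratio -9.
By induction a(n) = a(0) · (-9)^n = \left(-9\right)^{n}.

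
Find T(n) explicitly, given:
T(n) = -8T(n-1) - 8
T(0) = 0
First-order linear non-homogeneous.
Homogeneous solution: T_h(n) = A·(-8)^n.
Try constant particular solution T_p = K: K = -8K - 8 ⇒ K = - \frac{8}{9}.
General: T(n) = A·(-8)^n - \frac{8}{9}.
Apply T(0) = 0: A - \frac{8}{9} = 0 ⇒ A = \frac{8}{9}.
So T(n) = \frac{8 \left(-8\right)^{n}}{9} - \frac{8}{9}.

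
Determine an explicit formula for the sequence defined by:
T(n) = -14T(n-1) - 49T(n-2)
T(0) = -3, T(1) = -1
Characteristic equation: x² + 14x + 49 = 0, which is (x - (-7))².
Repeated root r = -7.
General solution: T(n) = (A + Bn)·(-7)^n.
From T(0) = -3: A = -3.
From T(1) = -1: (A + B)·(-7) = -1 ⇒ B = \frac{22}{7}.
So T(n) = \left(\frac{22 n}{7} - 3\right) \cdot (-7)^n.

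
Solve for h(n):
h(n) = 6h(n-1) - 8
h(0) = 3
First-order linear non-homogeneous.
Homogeneous solution: h_h(n) = A·(6)^n.
Try constant particular solution h_p = K: K = 6K - 8 ⇒ K = \frac{8}{5}.
General: h(n) = A·(6)^n + \frac{8}{5}.
Apply h(0) = 3: A + \frac{8}{5} = 3 ⇒ A = \frac{7}{5}.
So h(n) = \frac{7 \cdot 6^{n}}{5} + \frac{8}{5}.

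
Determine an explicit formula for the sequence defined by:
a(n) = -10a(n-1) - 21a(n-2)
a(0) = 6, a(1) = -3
Characteristic equation: x² + 10x + 21 = 0, which factors as (x - (-3))(x - (-7)) = 0.
Roots r₁ = -3, r₂ = -7 (distinct).
General solution: a(n) = A·(-3)^n + B·(-7)^n.
From a(0) = 6: A + B = 6.
From a(1) = -3: -3A - 7B = -3.
Solving: A = \frac{39}{4}, B = - \frac{15}{4}.
So a(n) = \frac{39 \left(-3\right)^{n}}{4} - \frac{15 \left(-7\right)^{n}}{4}.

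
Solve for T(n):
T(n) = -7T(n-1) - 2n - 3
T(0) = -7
First-order linear with linear forcing.
Homogeneous solution: T_h(n) = A·(-7)^n.
Try particular T_p(n) = pn + q. Substituting:
  pn + q = -7(p(n-1) + q) - 2n - 3.
Matching the n-coefficient: p = -7p - 2 ⇒ p = - \frac{1}{4}.
Matching constants: q = 7p - 7q - 3 ⇒ q = - \frac{19}{32}.
General: T(n) = A·(-7)^n - \frac{n}{4} - \frac{19}{32}.
Apply T(0) = -7: A - \frac{19}{32} = -7 ⇒ A = - \frac{205}{32}.
So T(n) = - \frac{205 \left(-7\right)^{n}}{32} - \frac{n}{4} - \frac{19}{32}.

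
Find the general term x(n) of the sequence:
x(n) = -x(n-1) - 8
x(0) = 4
First-order linear non-homogeneous.
Homogeneous solution: x_h(n) = A·(-1)^n.
Try constant particular solution x_p = K: K = -K - 8 ⇒ K = -4.
General: x(n) = A·(-1)^n - 4.
Apply x(0) = 4: A - 4 = 4 ⇒ A = 8.
So x(n) = 8 \left(-1\right)^{n} - 4.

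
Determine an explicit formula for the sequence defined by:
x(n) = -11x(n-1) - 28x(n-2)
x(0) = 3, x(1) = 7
Characteristic equation: x² + 11x + 28 = 0, which factors as (x - (-7))(x - (-4)) = 0.
Roots r₁ = -7, r₂ = -4 (distinct).
General solution: x(n) = A·(-7)^n + B·(-4)^n.
From x(0) = 3: A + B = 3.
From x(1) = 7: -7A - 4B = 7.
Solving: A = - \frac{19}{3}, B = \frac{28}{3}.
So x(n) = \frac{28 \left(-4\right)^{n}}{3} - \frac{19 \left(-7\right)^{n}}{3}.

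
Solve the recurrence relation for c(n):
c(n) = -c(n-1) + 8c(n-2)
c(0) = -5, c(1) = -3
Characteristic equation: x² + x - 8 = 0.
Discriminant Δ = (-1)² + 4·(8) = 33.
Roots r₁,₂ = (-1 ± √33)/2, so r₁ = - \frac{1}{2} + \frac{\sqrt{33}}{2}, r₂ = - \frac{\sqrt{33}}{2} - \frac{1}{2}.
General solution: c(n) = A·r₁^n + B·r₂^n.
From the initial conditions, A + B = -5 and r₁A + r₂B = -3.
Since r₁ - r₂ = √33: A = (-3 - (-5)r₂)/√33 = - \frac{5}{2} - \frac{\sqrt{33}}{6}, and B = -5 - A = - \frac{5}{2} + \frac{\sqrt{33}}{6}.
So c(n) = \left(- \frac{5}{2} - \frac{\sqrt{33}}{6}\right)\left(- \frac{1}{2} + \frac{\sqrt{33}}{2}\right)^n + \left(- \frac{5}{2} + \frac{\sqrt{33}}{6}\right)\left(- \frac{\sqrt{33}}{2} - \frac{1}{2}\right)^n.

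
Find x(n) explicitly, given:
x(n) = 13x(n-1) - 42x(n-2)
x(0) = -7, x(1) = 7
Characteristic equation: x² - 13x + 42 = 0, which factors as (x - (6))(x - (7)) = 0.
Roots r₁ = 6, r₂ = 7 (distinct).
General solution: x(n) = A·(6)^n + B·(7)^n.
From x(0) = -7: A + B = -7.
From x(1) = 7: 6A + 7B = 7.
Solving: A = -56, B = 49.
So x(n) = - 56 \cdot 6^{n} + 49 \cdot 7^{n}.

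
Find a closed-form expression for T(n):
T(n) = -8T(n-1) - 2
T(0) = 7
First-order linear non-homogeneous.
Homogeneous solution: T_h(n) = A·(-8)^n.
Try constant particular solution T_p = K: K = -8K - 2 ⇒ K = - \frac{2}{9}.
General: T(n) = A·(-8)^n - \frac{2}{9}.
Apply T(0) = 7: A - \frac{2}{9} = 7 ⇒ A = \frac{65}{9}.
So T(n) = \frac{65 \left(-8\right)^{n}}{9} - \frac{2}{9}.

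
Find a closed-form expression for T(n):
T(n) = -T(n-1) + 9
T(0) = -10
First-order linear non-homogeneous.
Homogeneous solution: T_h(n) = A·(-1)^n.
Try constant particular solution T_p = K: K = -K + 9 ⇒ K = \frac{9}{2}.
General: T(n) = A·(-1)^n + \frac{9}{2}.
Apply T(0) = -10: A + \frac{9}{2} = -10 ⇒ A = - \frac{29}{2}.
So T(n) = \frac{9}{2} - \frac{29 \left(-1\right)^{n}}{2}.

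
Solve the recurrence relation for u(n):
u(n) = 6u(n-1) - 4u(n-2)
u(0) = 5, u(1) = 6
Characteristic equation: x² - 6x + 4 = 0.
Discriminant Δ = (6)² + 4·(-4) = 20.
Roots r₁,₂ = (6 ± √20)/2, so r₁ = \sqrt{5} + 3, r₂ = 3 - \sqrt{5}.
General solution: u(n) = A·r₁^n + B·r₂^n.
From the initial conditions, A + B = 5 and r₁A + r₂B = 6.
Since r₁ - r₂ = √20: A = (6 - (5)r₂)/√20 = \frac{5}{2} - \frac{9 \sqrt{5}}{10}, and B = 5 - A = \frac{9 \sqrt{5}}{10} + \frac{5}{2}.
So u(n) = \left(\frac{5}{2} - \frac{9 \sqrt{5}}{10}\right)\left(\sqrt{5} + 3\right)^n + \left(\frac{9 \sqrt{5}}{10} + \frac{5}{2}\right)\left(3 - \sqrt{5}\right)^n.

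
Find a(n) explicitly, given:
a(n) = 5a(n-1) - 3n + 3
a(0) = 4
First-order linear with linear forcing.
Homogeneous solution: a_h(n) = A·(5)^n.
Try particular a_p(n) = pn + q. Substituting:
  pn + q = 5(p(n-1) + q) - 3n + 3.
Matching the n-coefficient: p = 5p - 3 ⇒ p = \frac{3}{4}.
Matching constants: q = -5p + 5q + 3 ⇒ q = \frac{3}{16}.
General: a(n) = A·(5)^n + \frac{3 n}{4} + \frac{3}{16}.
Apply a(0) = 4: A + \frac{3}{16} = 4 ⇒ A = \frac{61}{16}.
So a(n) = \frac{61 \cdot 5^{n}}{16} + \frac{3 n}{4} + \frac{3}{16}.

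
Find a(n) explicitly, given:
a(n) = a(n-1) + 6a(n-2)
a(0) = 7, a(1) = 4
Characteristic equation: x² - x - 6 = 0, which factors as (x - (3))(x - (-2)) = 0.
Roots r₁ = 3, r₂ = -2 (distinct).
General solution: a(n) = A·(3)^n + B·(-2)^n.
From a(0) = 7: A + B = 7.
From a(1) = 4: 3A - 2B = 4.
Solving: A = \frac{18}{5}, B = \frac{17}{5}.
So a(n) = \frac{17 \left(-2\right)^{n}}{5} + \frac{18 \cdot 3^{n}}{5}.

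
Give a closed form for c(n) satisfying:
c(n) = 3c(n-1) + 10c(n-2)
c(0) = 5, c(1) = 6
Characteristic equation: x² - 3x - 10 = 0, which factors as (x - (-2))(x - (5)) = 0.
Roots r₁ = -2, r₂ = 5 (distinct).
General solution: c(n) = A·(-2)^n + B·(5)^n.
From c(0) = 5: A + B = 5.
From c(1) = 6: -2A + 5B = 6.
Solving: A = \frac{19}{7}, B = \frac{16}{7}.
So c(n) = \frac{19 \left(-2\right)^{n}}{7} + \frac{16 \cdot 5^{n}}{7}.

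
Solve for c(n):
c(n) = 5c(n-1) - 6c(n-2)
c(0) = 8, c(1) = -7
Characteristic equation: x² - 5x + 6 = 0, which factors as (x - (3))(x - (2)) = 0.
Roots r₁ = 3, r₂ = 2 (distinct).
General solution: c(n) = A·(3)^n + B·(2)^n.
From c(0) = 8: A + B = 8.
From c(1) = -7: 3A + 2B = -7.
Solving: A = -23, B = 31.
So c(n) = 31 \cdot 2^{n} - 23 \cdot 3^{n}.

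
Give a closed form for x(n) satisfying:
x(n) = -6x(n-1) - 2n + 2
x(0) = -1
First-order linear with linear forcing.
Homogeneous solution: x_h(n) = A·(-6)^n.
Try particular x_p(n) = pn + q. Substituting:
  pn + q = -6(p(n-1) + q) - 2n + 2.
Matching the n-coefficient: p = -6p - 2 ⇒ p = - \frac{2}{7}.
Matching constants: q = 6p - 6q + 2 ⇒ q = \frac{2}{49}.
General: x(n) = A·(-6)^n - \frac{2 n}{7} + \frac{2}{49}.
Apply x(0) = -1: A + \frac{2}{49} = -1 ⇒ A = - \frac{51}{49}.
So x(n) = - \frac{51 \left(-6\right)^{n}}{49} - \frac{2 n}{7} + \frac{2}{49}.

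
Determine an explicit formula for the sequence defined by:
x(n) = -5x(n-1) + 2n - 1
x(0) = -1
First-order linear with linear forcing.
Homogeneous solution: x_h(n) = A·(-5)^n.
Try particular x_p(n) = pn + q. Substituting:
  pn + q = -5(p(n-1) + q) + 2n - 1.
Matching the n-coefficient: p = -5p + 2 ⇒ p = \frac{1}{3}.
Matching constants: q = 5p - 5q - 1 ⇒ q = \frac{1}{9}.
General: x(n) = A·(-5)^n + \frac{n}{3} + \frac{1}{9}.
Apply x(0) = -1: A + \frac{1}{9} = -1 ⇒ A = - \frac{10}{9}.
So x(n) = - \frac{10 \left(-5\right)^{n}}{9} + \frac{n}{3} + \frac{1}{9}.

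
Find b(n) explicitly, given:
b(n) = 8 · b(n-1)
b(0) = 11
Pure geometric recurrence with ratio 8.
By induction b(n) = b(0) · (8)^n = 11 \cdot 8^{n}.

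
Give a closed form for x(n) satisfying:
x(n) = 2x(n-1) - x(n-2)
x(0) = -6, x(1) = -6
Characteristic equation: x² - 2x + 1 = 0, which is (x - (1))².
Repeated root r = 1.
General solution: x(n) = (A + Bn)·(1)^n.
From x(0) = -6: A = -6.
From x(1) = -6: (A + B)·(1) = -6 ⇒ B = 0.
So x(n) = \left(-6\right) \cdot (1)^n.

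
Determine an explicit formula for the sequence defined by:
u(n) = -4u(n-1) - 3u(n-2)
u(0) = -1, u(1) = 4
Characteristic equation: x² + 4x + 3 = 0, which factors as (x - (-1))(x - (-3)) = 0.
Roots r₁ = -1, r₂ = -3 (distinct).
General solution: u(n) = A·(-1)^n + B·(-3)^n.
From u(0) = -1: A + B = -1.
From u(1) = 4: -A - 3B = 4.
Solving: A = \frac{1}{2}, B = - \frac{3}{2}.
So u(n) = \frac{\left(-1\right)^{n}}{2} - \frac{3 \left(-3\right)^{n}}{2}.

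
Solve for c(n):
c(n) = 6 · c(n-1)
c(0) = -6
Pure geometric recurrence with ratio 6.
By induction c(n) = c(0) · (6)^n = - 6 \cdot 6^{n}.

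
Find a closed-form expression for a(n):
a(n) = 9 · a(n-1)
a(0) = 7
Pure geometric recurrence with ratio 9.
By induction a(n) = a(0) · (9)^n = 7 \cdot 9^{n}.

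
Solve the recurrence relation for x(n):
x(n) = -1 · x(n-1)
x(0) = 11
Pure geometric recurrence with ratio -1.
By induction x(n) = x(0) · (-1)^n = 11 \left(-1\right)^{n}.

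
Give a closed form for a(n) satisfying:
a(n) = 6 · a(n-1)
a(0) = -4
Pure geometric recurrence with ratio 6.
By induction a(n) = a(0) · (6)^n = - 4 \cdot 6^{n}.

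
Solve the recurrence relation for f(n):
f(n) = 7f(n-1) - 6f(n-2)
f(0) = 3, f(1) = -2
Characteristic equation: x² - 7x + 6 = 0, which factors as (x - (6))(x - (1)) = 0.
Roots r₁ = 6, r₂ = 1 (distinct).
General solution: f(n) = A·(6)^n + B·(1)^n.
From f(0) = 3: A + B = 3.
From f(1) = -2: 6A + B = -2.
Solving: A = -1, B = 4.
So f(n) = 4 - 6^{n}.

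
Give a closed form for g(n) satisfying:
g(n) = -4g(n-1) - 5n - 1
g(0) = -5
First-order linear with linear forcing.
Homogeneous solution: g_h(n) = A·(-4)^n.
Try particular g_p(n) = pn + q. Substituting:
  pn + q = -4(p(n-1) + q) - 5n - 1.
Matching the n-coefficient: p = -4p - 5 ⇒ p = -1.
Matching constants: q = 4p - 4q - 1 ⇒ q = -1.
General: g(n) = A·(-4)^n - n - 1.
Apply g(0) = -5: A - 1 = -5 ⇒ A = -4.
So g(n) = - 4 \left(-4\right)^{n} - n - 1.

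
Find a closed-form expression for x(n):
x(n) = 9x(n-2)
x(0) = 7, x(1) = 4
Characteristic equation: x² - 9 = 0, which factors as (x - (-3))(x - (3)) = 0.
Roots r₁ = -3, r₂ = 3 (distinct).
General solution: x(n) = A·(-3)^n + B·(3)^n.
From x(0) = 7: A + B = 7.
From x(1) = 4: -3A + 3B = 4.
Solving: A = \frac{17}{6}, B = \frac{25}{6}.
So x(n) = \frac{17 \left(-3\right)^{n}}{6} + \frac{25 \cdot 3^{n}}{6}.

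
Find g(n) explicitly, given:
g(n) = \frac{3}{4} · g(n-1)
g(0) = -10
Pure geometric recurrence with ratio \frac{3}{4}.
By induction g(n) = g(0) · (\frac{3}{4})^n = - 10 \left(\frac{3}{4}\right)^{n}.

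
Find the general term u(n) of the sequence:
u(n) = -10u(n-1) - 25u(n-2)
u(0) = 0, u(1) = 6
Characteristic equation: x² + 10x + 25 = 0, which is (x - (-5))².
Repeated root r = -5.
General solution: u(n) = (A + Bn)·(-5)^n.
From u(0) = 0: A = 0.
From u(1) = 6: (A + B)·(-5) = 6 ⇒ B = - \frac{6}{5}.
So u(n) = \left(- \frac{6 n}{5}\right) \cdot (-5)^n.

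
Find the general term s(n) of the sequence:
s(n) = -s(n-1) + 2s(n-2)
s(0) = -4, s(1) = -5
Characteristic equation: x² + x - 2 = 0, which factors as (x - (-2))(x - (1)) = 0.
Roots r₁ = -2, r₂ = 1 (distinct).
General solution: s(n) = A·(-2)^n + B·(1)^n.
From s(0) = -4: A + B = -4.
From s(1) = -5: -2A + B = -5.
Solving: A = \frac{1}{3}, B = - \frac{13}{3}.
So s(n) = \frac{\left(-2\right)^{n}}{3} - \frac{13}{3}.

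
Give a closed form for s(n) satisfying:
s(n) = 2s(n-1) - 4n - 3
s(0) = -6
First-order linear with linear forcing.
Homogeneous solution: s_h(n) = A·(2)^n.
Try particular s_p(n) = pn + q. Substituting:
  pn + q = 2(p(n-1) + q) - 4n - 3.
Matching the n-coefficient: p = 2p - 4 ⇒ p = 4.
Matching constants: q = -2p + 2q - 3 ⇒ q = 11.
General: s(n) = A·(2)^n + 4 n + 11.
Apply s(0) = -6: A + 11 = -6 ⇒ A = -17.
So s(n) = - 17 \cdot 2^{n} + 4 n + 11.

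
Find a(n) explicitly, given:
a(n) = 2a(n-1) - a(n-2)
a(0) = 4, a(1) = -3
Characteristic equation: x² - 2x + 1 = 0, which is (x - (1))².
Repeated root r = 1.
General solution: a(n) = (A + Bn)·(1)^n.
From a(0) = 4: A = 4.
From a(1) = -3: (A + B)·(1) = -3 ⇒ B = -7.
So a(n) = \left(4 - 7 n\right) \cdot (1)^n.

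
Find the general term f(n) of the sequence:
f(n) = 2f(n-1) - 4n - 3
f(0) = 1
First-order linear with linear forcing.
Homogeneous solution: f_h(n) = A·(2)^n.
Try particular f_p(n) = pn + q. Substituting:
  pn + q = 2(p(n-1) + q) - 4n - 3.
Matching the n-coefficient: p = 2p - 4 ⇒ p = 4.
Matching constants: q = -2p + 2q - 3 ⇒ q = 11.
General: f(n) = A·(2)^n + 4 n + 11.
Apply f(0) = 1: A + 11 = 1 ⇒ A = -10.
So f(n) = - 10 \cdot 2^{n} + 4 n + 11.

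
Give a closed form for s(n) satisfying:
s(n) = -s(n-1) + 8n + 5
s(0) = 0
First-order linear with linear forcing.
Homogeneous solution: s_h(n) = A·(-1)^n.
Try particular s_p(n) = pn + q. Substituting:
  pn + q = -(p(n-1) + q) + 8n + 5.
Matching the n-coefficient: p = -p + 8 ⇒ p = 4.
Matching constants: q = p - q + 5 ⇒ q = \frac{9}{2}.
General: s(n) = A·(-1)^n + 4 n + \frac{9}{2}.
Apply s(0) = 0: A + \frac{9}{2} = 0 ⇒ A = - \frac{9}{2}.
So s(n) = - \frac{9 \left(-1\right)^{n}}{2} + 4 n + \frac{9}{2}.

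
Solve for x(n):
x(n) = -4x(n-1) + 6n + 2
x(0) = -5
First-order linear with linear forcing.
Homogeneous solution: x_h(n) = A·(-4)^n.
Try particular x_p(n) = pn + q. Substituting:
  pn + q = -4(p(n-1) + q) + 6n + 2.
Matching the n-coefficient: p = -4p + 6 ⇒ p = \frac{6}{5}.
Matching constants: q = 4p - 4q + 2 ⇒ q = \frac{34}{25}.
General: x(n) = A·(-4)^n + \frac{6 n}{5} + \frac{34}{25}.
Apply x(0) = -5: A + \frac{34}{25} = -5 ⇒ A = - \frac{159}{25}.
So x(n) = - \frac{159 \left(-4\right)^{n}}{25} + \frac{6 n}{5} + \frac{34}{25}.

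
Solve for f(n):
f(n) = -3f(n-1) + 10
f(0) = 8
First-order linear non-homogeneous.
Homogeneous solution: f_h(n) = A·(-3)^n.
Try constant particular solution f_p = K: K = -3K + 10 ⇒ K = \frac{5}{2}.
General: f(n) = A·(-3)^n + \frac{5}{2}.
Apply f(0) = 8: A + \frac{5}{2} = 8 ⇒ A = \frac{11}{2}.
So f(n) = \frac{11 \left(-3\right)^{n}}{2} + \frac{5}{2}.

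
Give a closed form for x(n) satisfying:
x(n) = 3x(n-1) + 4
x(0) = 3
First-order linear non-homogeneous.
Homogeneous solution: x_h(n) = A·(3)^n.
Try constant particular solution x_p = K: K = 3K + 4 ⇒ K = -2.
General: x(n) = A·(3)^n - 2.
Apply x(0) = 3: A - 2 = 3 ⇒ A = 5.
So x(n) = 5 \cdot 3^{n} - 2.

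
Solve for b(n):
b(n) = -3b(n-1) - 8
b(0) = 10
First-order linear non-homogeneous.
Homogeneous solution: b_h(n) = A·(-3)^n.
Try constant particular solution b_p = K: K = -3K - 8 ⇒ K = -2.
General: b(n) = A·(-3)^n - 2.
Apply b(0) = 10: A - 2 = 10 ⇒ A = 12.
So b(n) = 12 \left(-3\right)^{n} - 2.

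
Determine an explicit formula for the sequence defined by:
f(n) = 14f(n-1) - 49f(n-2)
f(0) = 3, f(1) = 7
Characteristic equation: x² - 14x + 49 = 0, which is (x - (7))².
Repeated root r = 7.
General solution: f(n) = (A + Bn)·(7)^n.
From f(0) = 3: A = 3.
From f(1) = 7: (A + B)·(7) = 7 ⇒ B = -2.
So f(n) = \left(3 - 2 n\right) \cdot (7)^n.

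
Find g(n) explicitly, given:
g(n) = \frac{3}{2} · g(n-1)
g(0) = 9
Pure geometric recurrence with ratio \frac{3}{2}.
By induction g(n) = g(0) · (\frac{3}{2})^n = 9 \left(\frac{3}{2}\right)^{n}.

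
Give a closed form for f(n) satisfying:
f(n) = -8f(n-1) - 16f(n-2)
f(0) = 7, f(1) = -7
Characteristic equation: x² + 8x + 16 = 0, which is (x - (-4))².
Repeated root r = -4.
General solution: f(n) = (A + Bn)·(-4)^n.
From f(0) = 7: A = 7.
From f(1) = -7: (A + B)·(-4) = -7 ⇒ B = - \frac{21}{4}.
So f(n) = \left(7 - \frac{21 n}{4}\right) \cdot (-4)^n.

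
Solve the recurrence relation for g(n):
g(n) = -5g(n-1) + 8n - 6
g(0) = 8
First-order linear with linear forcing.
Homogeneous solution: g_h(n) = A·(-5)^n.
Try particular g_p(n) = pn + q. Substituting:
  pn + q = -5(p(n-1) + q) + 8n - 6.
Matching the n-coefficient: p = -5p + 8 ⇒ p = \frac{4}{3}.
Matching constants: q = 5p - 5q - 6 ⇒ q = \frac{1}{9}.
General: g(n) = A·(-5)^n + \frac{4 n}{3} + \frac{1}{9}.
Apply g(0) = 8: A + \frac{1}{9} = 8 ⇒ A = \frac{71}{9}.
So g(n) = \frac{71 \left(-5\right)^{n}}{9} + \frac{4 n}{3} + \frac{1}{9}.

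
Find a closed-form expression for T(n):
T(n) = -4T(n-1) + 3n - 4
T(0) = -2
First-order linear with linear forcing.
Homogeneous solution: T_h(n) = A·(-4)^n.
Try particular T_p(n) = pn + q. Substituting:
  pn + q = -4(p(n-1) + q) + 3n - 4.
Matching the n-coefficient: p = -4p + 3 ⇒ p = \frac{3}{5}.
Matching constants: q = 4p - 4q - 4 ⇒ q = - \frac{8}{25}.
General: T(n) = A·(-4)^n + \frac{3 n}{5} - \frac{8}{25}.
Apply T(0) = -2: A - \frac{8}{25} = -2 ⇒ A = - \frac{42}{25}.
So T(n) = - \frac{42 \left(-4\right)^{n}}{25} + \frac{3 n}{5} - \frac{8}{25}.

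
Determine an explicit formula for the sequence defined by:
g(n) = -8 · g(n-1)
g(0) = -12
Pure geometric recurrence with ratio -8.
By induction g(n) = g(0) · (-8)^n = - 12 \left(-8\right)^{n}.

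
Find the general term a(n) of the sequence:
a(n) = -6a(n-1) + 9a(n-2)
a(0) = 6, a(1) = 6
Characteristic equation: x² + 6x - 9 = 0.
Discriminant Δ = (-6)² + 4·(9) = 72.
Roots r₁,₂ = (-6 ± √72)/2, so r₁ = -3 + 3 \sqrt{2}, r₂ = - 3 \sqrt{2} - 3.
General solution: a(n) = A·r₁^n + B·r₂^n.
From the initial conditions, A + B = 6 and r₁A + r₂B = 6.
Since r₁ - r₂ = √72: A = (6 - (6)r₂)/√72 = 2 \sqrt{2} + 3, and B = 6 - A = 3 - 2 \sqrt{2}.
So a(n) = \left(2 \sqrt{2} + 3\right)\left(-3 + 3 \sqrt{2}\right)^n + \left(3 - 2 \sqrt{2}\right)\left(- 3 \sqrt{2} - 3\right)^n.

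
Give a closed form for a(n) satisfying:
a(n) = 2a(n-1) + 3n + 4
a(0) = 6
First-order linear with linear forcing.
Homogeneous solution: a_h(n) = A·(2)^n.
Try particular a_p(n) = pn + q. Substituting:
  pn + q = 2(p(n-1) + q) + 3n + 4.
Matching the n-coefficient: p = 2p + 3 ⇒ p = -3.
Matching constants: q = -2p + 2q + 4 ⇒ q = -10.
General: a(n) = A·(2)^n - 3 n - 10.
Apply a(0) = 6: A - 10 = 6 ⇒ A = 16.
So a(n) = 16 \cdot 2^{n} - 3 n - 10.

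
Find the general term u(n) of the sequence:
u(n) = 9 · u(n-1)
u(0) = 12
Pure geometric recurrence with ratio 9.
By induction u(n) = u(0) · (9)^n = 12 \cdot 9^{n}.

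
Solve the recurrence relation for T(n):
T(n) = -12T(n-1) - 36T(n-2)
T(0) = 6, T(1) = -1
Characteristic equation: x² + 12x + 36 = 0, which is (x - (-6))².
Repeated root r = -6.
General solution: T(n) = (A + Bn)·(-6)^n.
From T(0) = 6: A = 6.
From T(1) = -1: (A + B)·(-6) = -1 ⇒ B = - \frac{35}{6}.
So T(n) = \left(6 - \frac{35 n}{6}\right) \cdot (-6)^n.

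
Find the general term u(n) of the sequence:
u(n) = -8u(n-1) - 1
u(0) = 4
First-order linear non-homogeneous.
Homogeneous solution: u_h(n) = A·(-8)^n.
Try constant particular solution u_p = K: K = -8K - 1 ⇒ K = - \frac{1}{9}.
General: u(n) = A·(-8)^n - \frac{1}{9}.
Apply u(0) = 4: A - \frac{1}{9} = 4 ⇒ A = \frac{37}{9}.
So u(n) = \frac{37 \left(-8\right)^{n}}{9} - \frac{1}{9}.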